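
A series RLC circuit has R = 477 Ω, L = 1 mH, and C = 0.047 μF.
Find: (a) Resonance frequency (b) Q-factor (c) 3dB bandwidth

Step 1 — Resonance condition Im(Z)=0 gives ω₀ = 1/√(LC).
Step 2 — ω₀ = 1/√(0.001·4.7e-08) = 1.459e+05 rad/s.
Step 3 — f₀ = ω₀/(2π) = 2.322e+04 Hz.
Step 4 — Series Q: Q = ω₀L/R = 1.459e+05·0.001/477 = 0.3058.
Step 5 — 3dB bandwidth: Δω = ω₀/Q = 4.77e+05 rad/s; BW = Δω/(2π) = 7.592e+04 Hz.

(a) f₀ = 2.322e+04 Hz  (b) Q = 0.3058  (c) BW = 7.592e+04 Hz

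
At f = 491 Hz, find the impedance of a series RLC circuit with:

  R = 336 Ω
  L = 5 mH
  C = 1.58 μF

Step 1 — Angular frequency: ω = 2π·f = 2π·491 = 3085 rad/s.
Step 2 — Component impedances:
  R: Z = R = 336 Ω
  L: Z = jωL = j·3085·0.005 = 0 + j15.43 Ω
  C: Z = 1/(jωC) = -j/(ω·C) = 0 - j205.2 Ω
Step 3 — Series combination: Z_total = R + L + C = 336 - j189.7 Ω = 385.9∠-29.5° Ω.

Z = 336 - j189.7 Ω = 385.9∠-29.5° Ω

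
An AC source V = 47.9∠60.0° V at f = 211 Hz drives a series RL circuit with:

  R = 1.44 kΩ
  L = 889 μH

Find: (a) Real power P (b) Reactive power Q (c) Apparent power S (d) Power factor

Step 1 — Angular frequency: ω = 2π·f = 2π·211 = 1326 rad/s.
Step 2 — Component impedances:
  R: Z = R = 1440 Ω
  L: Z = jωL = j·1326·0.000889 = 0 + j1.179 Ω
Step 3 — Series combination: Z_total = R + L = 1440 + j1.179 Ω = 1440∠0.0° Ω.
Step 4 — Source phasor: V = 47.9∠60.0° V = 23.95 + j41.48 V.
Step 5 — Current: I = V / Z = 0.01666 + j0.02879 A = 0.03326∠60.0° A.
Step 6 — Complex power: S = V·I* = 1.593 + j0.001304 VA.
Step 7 — Real power: P = Re(S) = 1.593 W.
Step 8 — Reactive power: Q = Im(S) = 0.001304 VAR.
Step 9 — Apparent power: |S| = 1.593 VA.
Step 10 — Power factor: PF = P/|S| = 1 (lagging).

(a) P = 1.593 W  (b) Q = 0.001304 VAR  (c) S = 1.593 VA  (d) PF = 1 (lagging)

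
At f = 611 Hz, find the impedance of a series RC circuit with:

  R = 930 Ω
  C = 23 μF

Step 1 — Angular frequency: ω = 2π·f = 2π·611 = 3839 rad/s.
Step 2 — Component impedances:
  R: Z = R = 930 Ω
  C: Z = 1/(jωC) = -j/(ω·C) = 0 - j11.33 Ω
Step 3 — Series combination: Z_total = R + C = 930 - j11.33 Ω = 930.1∠-0.7° Ω.

Z = 930 - j11.33 Ω = 930.1∠-0.7° Ω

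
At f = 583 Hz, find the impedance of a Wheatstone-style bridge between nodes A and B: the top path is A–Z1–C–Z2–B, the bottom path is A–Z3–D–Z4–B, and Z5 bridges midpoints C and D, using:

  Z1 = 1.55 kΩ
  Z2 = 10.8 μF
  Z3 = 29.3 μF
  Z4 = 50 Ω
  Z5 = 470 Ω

Step 1 — Angular frequency: ω = 2π·f = 2π·583 = 3663 rad/s.
Step 2 — Component impedances:
  Z1: Z = R = 1550 Ω
  Z2: Z = 1/(jωC) = -j/(ω·C) = 0 - j25.28 Ω
  Z3: Z = 1/(jωC) = -j/(ω·C) = 0 - j9.317 Ω
  Z4: Z = R = 50 Ω
  Z5: Z = R = 470 Ω
Step 3 — Bridge requires nodal analysis (the Z5 bridge couples midpoints C and D, so the two paths cannot be reduced to a simple series/parallel combination). Setting node B to ground and injecting 1 A at node A, the 3-node admittance system at A, C, D solves to V_A = Z_AB = 43.95 - j9.171 Ω = 44.9∠-11.8° Ω.

Z = 43.95 - j9.171 Ω = 44.9∠-11.8° Ω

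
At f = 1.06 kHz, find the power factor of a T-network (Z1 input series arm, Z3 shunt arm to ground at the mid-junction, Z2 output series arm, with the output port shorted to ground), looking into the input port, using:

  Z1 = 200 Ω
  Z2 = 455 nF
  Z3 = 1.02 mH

Step 1 — Angular frequency: ω = 2π·f = 2π·1060 = 6660 rad/s.
Step 2 — Component impedances:
  Z1: Z = R = 200 Ω
  Z2: Z = 1/(jωC) = -j/(ω·C) = 0 - j330 Ω
  Z3: Z = jωL = j·6660·0.00102 = 0 + j6.793 Ω
Step 3 — With the output port shorted to ground, the output series arm Z2 runs from the junction to ground; the shunt arm Z3 also runs from the junction to ground. They appear in parallel: Z3 || Z2 = 0 + j6.936 Ω.
Step 4 — Series with input arm Z1: Z_in = Z1 + (Z3 || Z2) = 200 + j6.936 Ω = 200.1∠2.0° Ω.
Step 5 — Power factor: PF = cos(φ) = Re(Z)/|Z| = 200/200.12 = 0.9994.
Step 6 — Type: Im(Z) = 6.936 ⇒ lagging (phase φ = 2.0°).

PF = 0.9994 (lagging, φ = 2.0°)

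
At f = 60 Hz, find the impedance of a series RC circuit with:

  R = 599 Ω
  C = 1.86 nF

Step 1 — Angular frequency: ω = 2π·f = 2π·60 = 377 rad/s.
Step 2 — Component impedances:
  R: Z = R = 599 Ω
  C: Z = 1/(jωC) = -j/(ω·C) = 0 - j1.426e+06 Ω
Step 3 — Series combination: Z_total = R + C = 599 - j1.426e+06 Ω = 1.426e+06∠-90.0° Ω.

Z = 599 - j1.426e+06 Ω = 1.426e+06∠-90.0° Ω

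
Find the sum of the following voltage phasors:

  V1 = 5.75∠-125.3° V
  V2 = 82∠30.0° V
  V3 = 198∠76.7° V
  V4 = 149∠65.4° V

Step 1 — Convert each phasor to rectangular form:
  V1 = 5.75·(cos(-125.3°) + j·sin(-125.3°)) = -3.323 - j4.693 V
  V2 = 82·(cos(30.0°) + j·sin(30.0°)) = 71.01 + j41 V
  V3 = 198·(cos(76.7°) + j·sin(76.7°)) = 45.55 + j192.7 V
  V4 = 149·(cos(65.4°) + j·sin(65.4°)) = 62.03 + j135.5 V
Step 2 — Sum components: V_total = 175.3 + j364.5 V.
Step 3 — Convert to polar: |V_total| = 404.4 V, ∠V_total = 64.3°.

V_total = 404.4∠64.3° V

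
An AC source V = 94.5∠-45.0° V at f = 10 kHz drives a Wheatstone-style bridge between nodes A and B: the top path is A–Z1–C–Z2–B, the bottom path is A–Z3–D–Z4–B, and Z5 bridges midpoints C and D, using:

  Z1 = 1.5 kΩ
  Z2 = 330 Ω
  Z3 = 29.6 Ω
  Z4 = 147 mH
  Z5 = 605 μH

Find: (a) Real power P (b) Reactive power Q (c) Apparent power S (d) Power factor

Step 1 — Angular frequency: ω = 2π·f = 2π·1e+04 = 6.283e+04 rad/s.
Step 2 — Component impedances:
  Z1: Z = R = 1500 Ω
  Z2: Z = R = 330 Ω
  Z3: Z = R = 29.6 Ω
  Z4: Z = jωL = j·6.283e+04·0.147 = 0 + j9236 Ω
  Z5: Z = jωL = j·6.283e+04·0.000605 = 0 + j38.01 Ω
Step 3 — Bridge requires nodal analysis (the Z5 bridge couples midpoints C and D, so the two paths cannot be reduced to a simple series/parallel combination). Setting node B to ground and injecting 1 A at node A, the 3-node admittance system at A, C, D solves to V_A = Z_AB = 356.9 + j48.08 Ω = 360.1∠7.7° Ω.
Step 4 — Source phasor: V = 94.5∠-45.0° V = 66.82 - j66.82 V.
Step 5 — Current: I = V / Z = 0.1591 - j0.2087 A = 0.2624∠-52.7° A.
Step 6 — Complex power: S = V·I* = 24.58 + j3.312 VA.
Step 7 — Real power: P = Re(S) = 24.58 W.
Step 8 — Reactive power: Q = Im(S) = 3.312 VAR.
Step 9 — Apparent power: |S| = 24.8 VA.
Step 10 — Power factor: PF = P/|S| = 0.991 (lagging).

(a) P = 24.58 W  (b) Q = 3.312 VAR  (c) S = 24.8 VA  (d) PF = 0.991 (lagging)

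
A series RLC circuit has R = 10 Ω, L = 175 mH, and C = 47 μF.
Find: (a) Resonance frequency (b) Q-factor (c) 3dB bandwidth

Step 1 — Resonance condition Im(Z)=0 gives ω₀ = 1/√(LC).
Step 2 — ω₀ = 1/√(0.175·4.7e-05) = 348.7 rad/s.
Step 3 — f₀ = ω₀/(2π) = 55.49 Hz.
Step 4 — Series Q: Q = ω₀L/R = 348.7·0.175/10 = 6.102.
Step 5 — 3dB bandwidth: Δω = ω₀/Q = 57.14 rad/s; BW = Δω/(2π) = 9.095 Hz.

(a) f₀ = 55.49 Hz  (b) Q = 6.102  (c) BW = 9.095 Hz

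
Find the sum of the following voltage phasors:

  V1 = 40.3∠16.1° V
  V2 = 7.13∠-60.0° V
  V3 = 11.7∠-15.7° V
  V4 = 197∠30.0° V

Step 1 — Convert each phasor to rectangular form:
  V1 = 40.3·(cos(16.1°) + j·sin(16.1°)) = 38.72 + j11.18 V
  V2 = 7.13·(cos(-60.0°) + j·sin(-60.0°)) = 3.565 - j6.175 V
  V3 = 11.7·(cos(-15.7°) + j·sin(-15.7°)) = 11.26 - j3.166 V
  V4 = 197·(cos(30.0°) + j·sin(30.0°)) = 170.6 + j98.5 V
Step 2 — Sum components: V_total = 224.2 + j100.3 V.
Step 3 — Convert to polar: |V_total| = 245.6 V, ∠V_total = 24.1°.

V_total = 245.6∠24.1° V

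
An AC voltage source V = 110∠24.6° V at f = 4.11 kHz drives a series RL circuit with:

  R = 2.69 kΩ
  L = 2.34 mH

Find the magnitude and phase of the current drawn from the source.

Step 1 — Angular frequency: ω = 2π·f = 2π·4110 = 2.582e+04 rad/s.
Step 2 — Component impedances:
  R: Z = R = 2690 Ω
  L: Z = jωL = j·2.582e+04·0.00234 = 0 + j60.43 Ω
Step 3 — Series combination: Z_total = R + L = 2690 + j60.43 Ω = 2691∠1.3° Ω.
Step 4 — Source phasor: V = 110∠24.6° V = 100 + j45.79 V.
Step 5 — Ohm's law: I = V / Z_total = (100 + j45.79) / (2690 + j60.43) = 0.03754 + j0.01618 A.
Step 6 — Convert to polar: |I| = 0.04088 A, ∠I = 23.3°.

I = 0.04088∠23.3° A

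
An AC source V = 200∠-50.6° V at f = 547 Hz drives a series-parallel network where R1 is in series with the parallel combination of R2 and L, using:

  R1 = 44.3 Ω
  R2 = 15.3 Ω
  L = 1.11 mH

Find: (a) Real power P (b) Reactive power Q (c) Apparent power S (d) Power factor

Step 1 — Angular frequency: ω = 2π·f = 2π·547 = 3437 rad/s.
Step 2 — Component impedances:
  R1: Z = R = 44.3 Ω
  R2: Z = R = 15.3 Ω
  L: Z = jωL = j·3437·0.00111 = 0 + j3.815 Ω
Step 3 — Parallel branch: R2 || L = 1/(1/R2 + 1/L) = 0.8956 + j3.592 Ω.
Step 4 — Series with R1: Z_total = R1 + (R2 || L) = 45.2 + j3.592 Ω = 45.34∠4.5° Ω.
Step 5 — Source phasor: V = 200∠-50.6° V = 126.9 - j154.5 V.
Step 6 — Current: I = V / Z = 2.521 - j3.62 A = 4.411∠-55.1° A.
Step 7 — Complex power: S = V·I* = 879.5 + j69.89 VA.
Step 8 — Real power: P = Re(S) = 879.5 W.
Step 9 — Reactive power: Q = Im(S) = 69.89 VAR.
Step 10 — Apparent power: |S| = 882.3 VA.
Step 11 — Power factor: PF = P/|S| = 0.9969 (lagging).

(a) P = 879.5 W  (b) Q = 69.89 VAR  (c) S = 882.3 VA  (d) PF = 0.9969 (lagging)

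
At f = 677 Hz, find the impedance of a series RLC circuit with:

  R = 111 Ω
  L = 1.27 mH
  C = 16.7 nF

Step 1 — Angular frequency: ω = 2π·f = 2π·677 = 4254 rad/s.
Step 2 — Component impedances:
  R: Z = R = 111 Ω
  L: Z = jωL = j·4254·0.00127 = 0 + j5.402 Ω
  C: Z = 1/(jωC) = -j/(ω·C) = 0 - j1.408e+04 Ω
Step 3 — Series combination: Z_total = R + L + C = 111 - j1.407e+04 Ω = 1.407e+04∠-89.5° Ω.

Z = 111 - j1.407e+04 Ω = 1.407e+04∠-89.5° Ω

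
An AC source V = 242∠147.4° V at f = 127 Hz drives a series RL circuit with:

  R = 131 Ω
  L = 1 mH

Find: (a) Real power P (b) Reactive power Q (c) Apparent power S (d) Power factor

Step 1 — Angular frequency: ω = 2π·f = 2π·127 = 798 rad/s.
Step 2 — Component impedances:
  R: Z = R = 131 Ω
  L: Z = jωL = j·798·0.001 = 0 + j0.798 Ω
Step 3 — Series combination: Z_total = R + L = 131 + j0.798 Ω = 131∠0.3° Ω.
Step 4 — Source phasor: V = 242∠147.4° V = -203.9 + j130.4 V.
Step 5 — Current: I = V / Z = -1.55 + j1.005 A = 1.847∠147.1° A.
Step 6 — Complex power: S = V·I* = 447 + j2.723 VA.
Step 7 — Real power: P = Re(S) = 447 W.
Step 8 — Reactive power: Q = Im(S) = 2.723 VAR.
Step 9 — Apparent power: |S| = 447 VA.
Step 10 — Power factor: PF = P/|S| = 1 (lagging).

(a) P = 447 W  (b) Q = 2.723 VAR  (c) S = 447 VA  (d) PF = 1 (lagging)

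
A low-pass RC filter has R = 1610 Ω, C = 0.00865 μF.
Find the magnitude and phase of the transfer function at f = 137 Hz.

Step 1 — Angular frequency: ω = 2π·137 = 860.8 rad/s.
Step 2 — Transfer function: H(jω) = 1/(1 + jωRC).
Step 3 — Denominator: 1 + jωRC = 1 + j·860.8·1610·8.65e-09 = 1 + j0.01199.
Step 4 — H = 0.9999 - j0.01199.
Step 5 — Magnitude: |H| = 0.9999 (-0.0 dB); phase: φ = -0.7°.

|H| = 0.9999 (-0.0 dB), φ = -0.7°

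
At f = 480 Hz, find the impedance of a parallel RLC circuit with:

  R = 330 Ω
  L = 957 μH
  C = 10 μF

Step 1 — Angular frequency: ω = 2π·f = 2π·480 = 3016 rad/s.
Step 2 — Component impedances:
  R: Z = R = 330 Ω
  L: Z = jωL = j·3016·0.000957 = 0 + j2.886 Ω
  C: Z = 1/(jωC) = -j/(ω·C) = 0 - j33.16 Ω
Step 3 — Parallel combination: 1/Z_total = 1/R + 1/L + 1/C; Z_total = 0.03028 + j3.161 Ω = 3.161∠89.5° Ω.

Z = 0.03028 + j3.161 Ω = 3.161∠89.5° Ω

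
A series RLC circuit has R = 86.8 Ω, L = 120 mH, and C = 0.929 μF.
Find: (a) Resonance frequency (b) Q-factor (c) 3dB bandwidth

Step 1 — Resonance: ω₀ = 1/√(LC) = 1/√(0.12·9.29e-07) = 2995 rad/s.
Step 2 — f₀ = ω₀/(2π) = 476.7 Hz.
Step 3 — Series Q: Q = ω₀L/R = 2995·0.12/86.8 = 4.141.
Step 4 — Bandwidth: Δω = ω₀/Q = 723.3 rad/s; BW = Δω/(2π) = 115.1 Hz.

(a) f₀ = 476.7 Hz  (b) Q = 4.141  (c) BW = 115.1 Hz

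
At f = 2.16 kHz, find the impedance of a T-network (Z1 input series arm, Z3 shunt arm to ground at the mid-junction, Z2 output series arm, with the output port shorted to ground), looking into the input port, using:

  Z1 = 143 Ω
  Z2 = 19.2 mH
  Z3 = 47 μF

Step 1 — Angular frequency: ω = 2π·f = 2π·2160 = 1.357e+04 rad/s.
Step 2 — Component impedances:
  Z1: Z = R = 143 Ω
  Z2: Z = jωL = j·1.357e+04·0.0192 = 0 + j260.6 Ω
  Z3: Z = 1/(jωC) = -j/(ω·C) = 0 - j1.568 Ω
Step 3 — With the output port shorted to ground, the output series arm Z2 runs from the junction to ground; the shunt arm Z3 also runs from the junction to ground. They appear in parallel: Z3 || Z2 = 0 - j1.577 Ω.
Step 4 — Series with input arm Z1: Z_in = Z1 + (Z3 || Z2) = 143 - j1.577 Ω = 143∠-0.6° Ω.

Z = 143 - j1.577 Ω = 143∠-0.6° Ω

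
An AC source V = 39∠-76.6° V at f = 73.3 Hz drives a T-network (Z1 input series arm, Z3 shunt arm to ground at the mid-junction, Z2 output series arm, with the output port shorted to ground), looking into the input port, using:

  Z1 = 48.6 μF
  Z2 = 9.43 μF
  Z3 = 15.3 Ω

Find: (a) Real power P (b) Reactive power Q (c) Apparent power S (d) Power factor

Step 1 — Angular frequency: ω = 2π·f = 2π·73.3 = 460.6 rad/s.
Step 2 — Component impedances:
  Z1: Z = 1/(jωC) = -j/(ω·C) = 0 - j44.68 Ω
  Z2: Z = 1/(jωC) = -j/(ω·C) = 0 - j230.3 Ω
  Z3: Z = R = 15.3 Ω
Step 3 — With the output port shorted to ground, the output series arm Z2 runs from the junction to ground; the shunt arm Z3 also runs from the junction to ground. They appear in parallel: Z3 || Z2 = 15.23 - j1.012 Ω.
Step 4 — Series with input arm Z1: Z_in = Z1 + (Z3 || Z2) = 15.23 - j45.69 Ω = 48.16∠-71.6° Ω.
Step 5 — Source phasor: V = 39∠-76.6° V = 9.038 - j37.94 V.
Step 6 — Current: I = V / Z = 0.8067 - j0.07112 A = 0.8098∠-5.0° A.
Step 7 — Complex power: S = V·I* = 9.989 - j29.96 VA.
Step 8 — Real power: P = Re(S) = 9.989 W.
Step 9 — Reactive power: Q = Im(S) = -29.96 VAR.
Step 10 — Apparent power: |S| = 31.58 VA.
Step 11 — Power factor: PF = P/|S| = 0.3163 (leading).

(a) P = 9.989 W  (b) Q = -29.96 VAR  (c) S = 31.58 VA  (d) PF = 0.3163 (leading)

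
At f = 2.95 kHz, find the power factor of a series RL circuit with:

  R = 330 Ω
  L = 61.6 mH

Step 1 — Angular frequency: ω = 2π·f = 2π·2950 = 1.854e+04 rad/s.
Step 2 — Component impedances:
  R: Z = R = 330 Ω
  L: Z = jωL = j·1.854e+04·0.0616 = 0 + j1142 Ω
Step 3 — Series combination: Z_total = R + L = 330 + j1142 Ω = 1189∠73.9° Ω.
Step 4 — Power factor: PF = cos(φ) = Re(Z)/|Z| = 330/1188.5 = 0.2777.
Step 5 — Type: Im(Z) = 1142 ⇒ lagging (phase φ = 73.9°).

PF = 0.2777 (lagging, φ = 73.9°)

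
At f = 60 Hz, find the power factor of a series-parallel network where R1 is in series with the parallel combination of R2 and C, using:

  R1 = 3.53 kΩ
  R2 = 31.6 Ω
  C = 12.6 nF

Step 1 — Angular frequency: ω = 2π·f = 2π·60 = 377 rad/s.
Step 2 — Component impedances:
  R1: Z = R = 3530 Ω
  R2: Z = R = 31.6 Ω
  C: Z = 1/(jωC) = -j/(ω·C) = 0 - j2.105e+05 Ω
Step 3 — Parallel branch: R2 || C = 1/(1/R2 + 1/C) = 31.6 - j0.004743 Ω.
Step 4 — Series with R1: Z_total = R1 + (R2 || C) = 3562 - j0.004743 Ω = 3562∠-0.0° Ω.
Step 5 — Power factor: PF = cos(φ) = Re(Z)/|Z| = 3562/3562 = 1.
Step 6 — Type: Im(Z) = -0.004743 ⇒ leading (phase φ = -0.0°).

PF = 1 (leading, φ = -0.0°)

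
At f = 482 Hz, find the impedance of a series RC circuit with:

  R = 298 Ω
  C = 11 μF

Step 1 — Angular frequency: ω = 2π·f = 2π·482 = 3028 rad/s.
Step 2 — Component impedances:
  R: Z = R = 298 Ω
  C: Z = 1/(jωC) = -j/(ω·C) = 0 - j30.02 Ω
Step 3 — Series combination: Z_total = R + C = 298 - j30.02 Ω = 299.5∠-5.8° Ω.

Z = 298 - j30.02 Ω = 299.5∠-5.8° Ω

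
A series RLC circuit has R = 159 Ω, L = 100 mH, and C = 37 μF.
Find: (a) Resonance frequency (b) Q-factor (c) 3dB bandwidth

Step 1 — Resonance condition Im(Z)=0 gives ω₀ = 1/√(LC).
Step 2 — ω₀ = 1/√(0.1·3.7e-05) = 519.9 rad/s.
Step 3 — f₀ = ω₀/(2π) = 82.74 Hz.
Step 4 — Series Q: Q = ω₀L/R = 519.9·0.1/159 = 0.327.
Step 5 — 3dB bandwidth: Δω = ω₀/Q = 1590 rad/s; BW = Δω/(2π) = 253.1 Hz.

(a) f₀ = 82.74 Hz  (b) Q = 0.327  (c) BW = 253.1 Hz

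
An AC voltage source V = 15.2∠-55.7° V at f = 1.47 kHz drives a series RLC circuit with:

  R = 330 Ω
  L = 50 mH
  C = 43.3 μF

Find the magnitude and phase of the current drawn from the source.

Step 1 — Angular frequency: ω = 2π·f = 2π·1470 = 9236 rad/s.
Step 2 — Component impedances:
  R: Z = R = 330 Ω
  L: Z = jωL = j·9236·0.05 = 0 + j461.8 Ω
  C: Z = 1/(jωC) = -j/(ω·C) = 0 - j2.5 Ω
Step 3 — Series combination: Z_total = R + L + C = 330 + j459.3 Ω = 565.6∠54.3° Ω.
Step 4 — Source phasor: V = 15.2∠-55.7° V = 8.566 - j12.56 V.
Step 5 — Ohm's law: I = V / Z_total = (8.566 - j12.56) / (330 + j459.3) = -0.009194 - j0.02525 A.
Step 6 — Convert to polar: |I| = 0.02688 A, ∠I = -110.0°.

I = 0.02688∠-110.0° A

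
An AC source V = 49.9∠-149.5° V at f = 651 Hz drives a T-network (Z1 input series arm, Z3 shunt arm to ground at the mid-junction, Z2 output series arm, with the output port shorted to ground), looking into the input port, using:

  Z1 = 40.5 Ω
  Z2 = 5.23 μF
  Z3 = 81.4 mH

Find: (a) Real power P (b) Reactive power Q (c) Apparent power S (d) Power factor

Step 1 — Angular frequency: ω = 2π·f = 2π·651 = 4090 rad/s.
Step 2 — Component impedances:
  Z1: Z = R = 40.5 Ω
  Z2: Z = 1/(jωC) = -j/(ω·C) = 0 - j46.75 Ω
  Z3: Z = jωL = j·4090·0.0814 = 0 + j333 Ω
Step 3 — With the output port shorted to ground, the output series arm Z2 runs from the junction to ground; the shunt arm Z3 also runs from the junction to ground. They appear in parallel: Z3 || Z2 = 0 - j54.38 Ω.
Step 4 — Series with input arm Z1: Z_in = Z1 + (Z3 || Z2) = 40.5 - j54.38 Ω = 67.8∠-53.3° Ω.
Step 5 — Source phasor: V = 49.9∠-149.5° V = -43 - j25.33 V.
Step 6 — Current: I = V / Z = -0.07919 - j0.7317 A = 0.7359∠-96.2° A.
Step 7 — Complex power: S = V·I* = 21.94 - j29.45 VA.
Step 8 — Real power: P = Re(S) = 21.94 W.
Step 9 — Reactive power: Q = Im(S) = -29.45 VAR.
Step 10 — Apparent power: |S| = 36.72 VA.
Step 11 — Power factor: PF = P/|S| = 0.5973 (leading).

(a) P = 21.94 W  (b) Q = -29.45 VAR  (c) S = 36.72 VA  (d) PF = 0.5973 (leading)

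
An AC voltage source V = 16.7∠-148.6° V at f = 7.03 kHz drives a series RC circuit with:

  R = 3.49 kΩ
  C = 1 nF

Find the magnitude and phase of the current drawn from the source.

Step 1 — Angular frequency: ω = 2π·f = 2π·7030 = 4.417e+04 rad/s.
Step 2 — Component impedances:
  R: Z = R = 3490 Ω
  C: Z = 1/(jωC) = -j/(ω·C) = 0 - j2.264e+04 Ω
Step 3 — Series combination: Z_total = R + C = 3490 - j2.264e+04 Ω = 2.291e+04∠-81.2° Ω.
Step 4 — Source phasor: V = 16.7∠-148.6° V = -14.25 - j8.701 V.
Step 5 — Ohm's law: I = V / Z_total = (-14.25 - j8.701) / (3490 - j2.264e+04) = 0.0002806 - j0.0006729 A.
Step 6 — Convert to polar: |I| = 0.000729 A, ∠I = -67.4°.

I = 0.000729∠-67.4° A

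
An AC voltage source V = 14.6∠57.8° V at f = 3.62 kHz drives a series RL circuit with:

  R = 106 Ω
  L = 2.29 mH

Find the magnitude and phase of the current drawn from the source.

Step 1 — Angular frequency: ω = 2π·f = 2π·3620 = 2.275e+04 rad/s.
Step 2 — Component impedances:
  R: Z = R = 106 Ω
  L: Z = jωL = j·2.275e+04·0.00229 = 0 + j52.09 Ω
Step 3 — Series combination: Z_total = R + L = 106 + j52.09 Ω = 118.1∠26.2° Ω.
Step 4 — Source phasor: V = 14.6∠57.8° V = 7.78 + j12.35 V.
Step 5 — Ohm's law: I = V / Z_total = (7.78 + j12.35) / (106 + j52.09) = 0.1053 + j0.06483 A.
Step 6 — Convert to polar: |I| = 0.1236 A, ∠I = 31.6°.

I = 0.1236∠31.6° A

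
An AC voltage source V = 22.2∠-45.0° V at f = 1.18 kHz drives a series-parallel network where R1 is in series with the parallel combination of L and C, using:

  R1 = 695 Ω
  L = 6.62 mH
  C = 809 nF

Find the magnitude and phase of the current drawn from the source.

Step 1 — Angular frequency: ω = 2π·f = 2π·1180 = 7414 rad/s.
Step 2 — Component impedances:
  R1: Z = R = 695 Ω
  L: Z = jωL = j·7414·0.00662 = 0 + j49.08 Ω
  C: Z = 1/(jωC) = -j/(ω·C) = 0 - j166.7 Ω
Step 3 — Parallel branch: L || C = 1/(1/L + 1/C) = 0 + j69.56 Ω.
Step 4 — Series with R1: Z_total = R1 + (L || C) = 695 + j69.56 Ω = 698.5∠5.7° Ω.
Step 5 — Source phasor: V = 22.2∠-45.0° V = 15.7 - j15.7 V.
Step 6 — Ohm's law: I = V / Z_total = (15.7 - j15.7) / (695 + j69.56) = 0.02012 - j0.0246 A.
Step 7 — Convert to polar: |I| = 0.03178 A, ∠I = -50.7°.

I = 0.03178∠-50.7° A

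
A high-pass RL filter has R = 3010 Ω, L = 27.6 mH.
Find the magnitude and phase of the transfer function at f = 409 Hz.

Step 1 — Angular frequency: ω = 2π·409 = 2570 rad/s.
Step 2 — Transfer function: H(jω) = jωL/(R + jωL).
Step 3 — Numerator jωL = j·70.93; denominator R + jωL = 3010 + j70.93.
Step 4 — H = 0.0005549 + j0.02355.
Step 5 — Magnitude: |H| = 0.02356 (-32.6 dB); phase: φ = 88.7°.

|H| = 0.02356 (-32.6 dB), φ = 88.7°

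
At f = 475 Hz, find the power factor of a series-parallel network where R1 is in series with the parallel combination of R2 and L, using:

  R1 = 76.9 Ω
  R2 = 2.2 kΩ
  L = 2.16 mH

Step 1 — Angular frequency: ω = 2π·f = 2π·475 = 2985 rad/s.
Step 2 — Component impedances:
  R1: Z = R = 76.9 Ω
  R2: Z = R = 2200 Ω
  L: Z = jωL = j·2985·0.00216 = 0 + j6.447 Ω
Step 3 — Parallel branch: R2 || L = 1/(1/R2 + 1/L) = 0.01889 + j6.446 Ω.
Step 4 — Series with R1: Z_total = R1 + (R2 || L) = 76.92 + j6.446 Ω = 77.19∠4.8° Ω.
Step 5 — Power factor: PF = cos(φ) = Re(Z)/|Z| = 76.92/77.19 = 0.9965.
Step 6 — Type: Im(Z) = 6.446 ⇒ lagging (phase φ = 4.8°).

PF = 0.9965 (lagging, φ = 4.8°)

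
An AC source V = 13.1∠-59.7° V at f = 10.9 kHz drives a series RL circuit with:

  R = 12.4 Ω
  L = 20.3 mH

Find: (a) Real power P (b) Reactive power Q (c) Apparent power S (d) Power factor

Step 1 — Angular frequency: ω = 2π·f = 2π·1.09e+04 = 6.849e+04 rad/s.
Step 2 — Component impedances:
  R: Z = R = 12.4 Ω
  L: Z = jωL = j·6.849e+04·0.0203 = 0 + j1390 Ω
Step 3 — Series combination: Z_total = R + L = 12.4 + j1390 Ω = 1390∠89.5° Ω.
Step 4 — Source phasor: V = 13.1∠-59.7° V = 6.609 - j11.31 V.
Step 5 — Current: I = V / Z = -0.008092 - j0.004826 A = 0.009422∠-149.2° A.
Step 6 — Complex power: S = V·I* = 0.001101 + j0.1234 VA.
Step 7 — Real power: P = Re(S) = 0.001101 W.
Step 8 — Reactive power: Q = Im(S) = 0.1234 VAR.
Step 9 — Apparent power: |S| = 0.1234 VA.
Step 10 — Power factor: PF = P/|S| = 0.008919 (lagging).

(a) P = 0.001101 W  (b) Q = 0.1234 VAR  (c) S = 0.1234 VA  (d) PF = 0.008919 (lagging)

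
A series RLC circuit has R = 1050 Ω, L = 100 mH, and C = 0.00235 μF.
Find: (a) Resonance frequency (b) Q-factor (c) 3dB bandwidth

Step 1 — Resonance: ω₀ = 1/√(LC) = 1/√(0.1·2.35e-09) = 6.523e+04 rad/s.
Step 2 — f₀ = ω₀/(2π) = 1.038e+04 Hz.
Step 3 — Series Q: Q = ω₀L/R = 6.523e+04·0.1/1050 = 6.213.
Step 4 — Bandwidth: Δω = ω₀/Q = 1.05e+04 rad/s; BW = Δω/(2π) = 1671 Hz.

(a) f₀ = 1.038e+04 Hz  (b) Q = 6.213  (c) BW = 1671 Hz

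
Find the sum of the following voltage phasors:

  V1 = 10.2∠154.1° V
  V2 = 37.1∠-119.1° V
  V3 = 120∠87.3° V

Step 1 — Convert each phasor to rectangular form:
  V1 = 10.2·(cos(154.1°) + j·sin(154.1°)) = -9.175 + j4.455 V
  V2 = 37.1·(cos(-119.1°) + j·sin(-119.1°)) = -18.04 - j32.42 V
  V3 = 120·(cos(87.3°) + j·sin(87.3°)) = 5.653 + j119.9 V
Step 2 — Sum components: V_total = -21.57 + j91.91 V.
Step 3 — Convert to polar: |V_total| = 94.4 V, ∠V_total = 103.2°.

V_total = 94.4∠103.2° V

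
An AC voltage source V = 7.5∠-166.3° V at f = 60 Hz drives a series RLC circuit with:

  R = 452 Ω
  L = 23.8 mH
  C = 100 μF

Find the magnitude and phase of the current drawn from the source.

Step 1 — Angular frequency: ω = 2π·f = 2π·60 = 377 rad/s.
Step 2 — Component impedances:
  R: Z = R = 452 Ω
  L: Z = jωL = j·377·0.0238 = 0 + j8.972 Ω
  C: Z = 1/(jωC) = -j/(ω·C) = 0 - j26.53 Ω
Step 3 — Series combination: Z_total = R + L + C = 452 - j17.55 Ω = 452.3∠-2.2° Ω.
Step 4 — Source phasor: V = 7.5∠-166.3° V = -7.287 - j1.776 V.
Step 5 — Ohm's law: I = V / Z_total = (-7.287 - j1.776) / (452 - j17.55) = -0.01594 - j0.004549 A.
Step 6 — Convert to polar: |I| = 0.01658 A, ∠I = -164.1°.

I = 0.01658∠-164.1° A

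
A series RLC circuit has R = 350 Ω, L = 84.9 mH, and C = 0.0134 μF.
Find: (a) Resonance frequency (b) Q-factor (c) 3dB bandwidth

Step 1 — Resonance condition Im(Z)=0 gives ω₀ = 1/√(LC).
Step 2 — ω₀ = 1/√(0.0849·1.34e-08) = 2.965e+04 rad/s.
Step 3 — f₀ = ω₀/(2π) = 4719 Hz.
Step 4 — Series Q: Q = ω₀L/R = 2.965e+04·0.0849/350 = 7.192.
Step 5 — 3dB bandwidth: Δω = ω₀/Q = 4122 rad/s; BW = Δω/(2π) = 656.1 Hz.

(a) f₀ = 4719 Hz  (b) Q = 7.192  (c) BW = 656.1 Hz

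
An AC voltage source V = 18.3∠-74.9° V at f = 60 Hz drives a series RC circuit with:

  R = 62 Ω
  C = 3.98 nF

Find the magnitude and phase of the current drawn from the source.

Step 1 — Angular frequency: ω = 2π·f = 2π·60 = 377 rad/s.
Step 2 — Component impedances:
  R: Z = R = 62 Ω
  C: Z = 1/(jωC) = -j/(ω·C) = 0 - j6.665e+05 Ω
Step 3 — Series combination: Z_total = R + C = 62 - j6.665e+05 Ω = 6.665e+05∠-90.0° Ω.
Step 4 — Source phasor: V = 18.3∠-74.9° V = 4.767 - j17.67 V.
Step 5 — Ohm's law: I = V / Z_total = (4.767 - j17.67) / (62 - j6.665e+05) = 2.651e-05 + j7.15e-06 A.
Step 6 — Convert to polar: |I| = 2.746e-05 A, ∠I = 15.1°.

I = 2.746e-05∠15.1° A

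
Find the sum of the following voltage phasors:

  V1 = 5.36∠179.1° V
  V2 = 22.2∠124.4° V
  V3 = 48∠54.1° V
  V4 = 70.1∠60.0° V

Step 1 — Convert each phasor to rectangular form:
  V1 = 5.36·(cos(179.1°) + j·sin(179.1°)) = -5.359 + j0.08419 V
  V2 = 22.2·(cos(124.4°) + j·sin(124.4°)) = -12.54 + j18.32 V
  V3 = 48·(cos(54.1°) + j·sin(54.1°)) = 28.15 + j38.88 V
  V4 = 70.1·(cos(60.0°) + j·sin(60.0°)) = 35.05 + j60.71 V
Step 2 — Sum components: V_total = 45.29 + j118 V.
Step 3 — Convert to polar: |V_total| = 126.4 V, ∠V_total = 69.0°.

V_total = 126.4∠69.0° V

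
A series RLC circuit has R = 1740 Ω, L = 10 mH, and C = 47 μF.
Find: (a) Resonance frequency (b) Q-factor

Step 1 — Resonance condition Im(Z)=0 gives ω₀ = 1/√(LC).
Step 2 — ω₀ = 1/√(0.01·4.7e-05) = 1459 rad/s.
Step 3 — f₀ = ω₀/(2π) = 232.2 Hz.
Step 4 — Series Q: Q = ω₀L/R = 1459·0.01/1740 = 0.008383.

(a) f₀ = 232.2 Hz  (b) Q = 0.008383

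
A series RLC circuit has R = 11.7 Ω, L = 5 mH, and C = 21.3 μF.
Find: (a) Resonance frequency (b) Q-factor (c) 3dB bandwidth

Step 1 — Resonance condition Im(Z)=0 gives ω₀ = 1/√(LC).
Step 2 — ω₀ = 1/√(0.005·2.13e-05) = 3064 rad/s.
Step 3 — f₀ = ω₀/(2π) = 487.7 Hz.
Step 4 — Series Q: Q = ω₀L/R = 3064·0.005/11.7 = 1.31.
Step 5 — 3dB bandwidth: Δω = ω₀/Q = 2340 rad/s; BW = Δω/(2π) = 372.4 Hz.

(a) f₀ = 487.7 Hz  (b) Q = 1.31  (c) BW = 372.4 Hz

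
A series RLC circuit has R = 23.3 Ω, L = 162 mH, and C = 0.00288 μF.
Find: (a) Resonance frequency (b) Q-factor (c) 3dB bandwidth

Step 1 — Resonance: ω₀ = 1/√(LC) = 1/√(0.162·2.88e-09) = 4.63e+04 rad/s.
Step 2 — f₀ = ω₀/(2π) = 7368 Hz.
Step 3 — Series Q: Q = ω₀L/R = 4.63e+04·0.162/23.3 = 321.9.
Step 4 — Bandwidth: Δω = ω₀/Q = 143.8 rad/s; BW = Δω/(2π) = 22.89 Hz.

(a) f₀ = 7368 Hz  (b) Q = 321.9  (c) BW = 22.89 Hz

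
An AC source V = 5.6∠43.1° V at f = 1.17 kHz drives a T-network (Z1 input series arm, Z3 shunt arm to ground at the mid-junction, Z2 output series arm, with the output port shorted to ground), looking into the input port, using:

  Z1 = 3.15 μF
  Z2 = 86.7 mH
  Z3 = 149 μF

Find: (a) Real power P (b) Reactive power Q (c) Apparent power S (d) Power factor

Step 1 — Angular frequency: ω = 2π·f = 2π·1170 = 7351 rad/s.
Step 2 — Component impedances:
  Z1: Z = 1/(jωC) = -j/(ω·C) = 0 - j43.18 Ω
  Z2: Z = jωL = j·7351·0.0867 = 0 + j637.4 Ω
  Z3: Z = 1/(jωC) = -j/(ω·C) = 0 - j0.913 Ω
Step 3 — With the output port shorted to ground, the output series arm Z2 runs from the junction to ground; the shunt arm Z3 also runs from the junction to ground. They appear in parallel: Z3 || Z2 = 0 - j0.9143 Ω.
Step 4 — Series with input arm Z1: Z_in = Z1 + (Z3 || Z2) = 0 - j44.1 Ω = 44.1∠-90.0° Ω.
Step 5 — Source phasor: V = 5.6∠43.1° V = 4.089 + j3.826 V.
Step 6 — Current: I = V / Z = -0.08677 + j0.09272 A = 0.127∠133.1° A.
Step 7 — Complex power: S = V·I* = 0 - j0.7111 VA.
Step 8 — Real power: P = Re(S) = 0 W.
Step 9 — Reactive power: Q = Im(S) = -0.7111 VAR.
Step 10 — Apparent power: |S| = 0.7111 VA.
Step 11 — Power factor: PF = P/|S| = 0 (leading).

(a) P = 0 W  (b) Q = -0.7111 VAR  (c) S = 0.7111 VA  (d) PF = 0 (leading)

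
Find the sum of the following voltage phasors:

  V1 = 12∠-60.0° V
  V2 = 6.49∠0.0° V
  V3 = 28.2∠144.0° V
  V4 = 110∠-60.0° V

Step 1 — Convert each phasor to rectangular form:
  V1 = 12·(cos(-60.0°) + j·sin(-60.0°)) = 6 - j10.39 V
  V2 = 6.49·(cos(0.0°) + j·sin(0.0°)) = 6.49 V
  V3 = 28.2·(cos(144.0°) + j·sin(144.0°)) = -22.81 + j16.58 V
  V4 = 110·(cos(-60.0°) + j·sin(-60.0°)) = 55 - j95.26 V
Step 2 — Sum components: V_total = 44.68 - j89.08 V.
Step 3 — Convert to polar: |V_total| = 99.65 V, ∠V_total = -63.4°.

V_total = 99.65∠-63.4° V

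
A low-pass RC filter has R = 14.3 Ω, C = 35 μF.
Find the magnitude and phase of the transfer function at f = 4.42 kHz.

Step 1 — Angular frequency: ω = 2π·4420 = 2.777e+04 rad/s.
Step 2 — Transfer function: H(jω) = 1/(1 + jωRC).
Step 3 — Denominator: 1 + jωRC = 1 + j·2.777e+04·14.3·3.5e-05 = 1 + j13.9.
Step 4 — H = 0.005149 - j0.07157.
Step 5 — Magnitude: |H| = 0.07176 (-22.9 dB); phase: φ = -85.9°.

|H| = 0.07176 (-22.9 dB), φ = -85.9°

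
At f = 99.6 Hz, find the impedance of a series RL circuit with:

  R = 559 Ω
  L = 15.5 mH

Step 1 — Angular frequency: ω = 2π·f = 2π·99.6 = 625.8 rad/s.
Step 2 — Component impedances:
  R: Z = R = 559 Ω
  L: Z = jωL = j·625.8·0.0155 = 0 + j9.7 Ω
Step 3 — Series combination: Z_total = R + L = 559 + j9.7 Ω = 559.1∠1.0° Ω.

Z = 559 + j9.7 Ω = 559.1∠1.0° Ω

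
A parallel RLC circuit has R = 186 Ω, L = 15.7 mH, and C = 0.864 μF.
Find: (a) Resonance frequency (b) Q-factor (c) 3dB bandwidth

Step 1 — Resonance: ω₀ = 1/√(LC) = 1/√(0.0157·8.64e-07) = 8586 rad/s.
Step 2 — f₀ = ω₀/(2π) = 1367 Hz.
Step 3 — Parallel Q: Q = R/(ω₀L) = 186/(8586·0.0157) = 1.38.
Step 4 — Bandwidth: Δω = ω₀/Q = 6223 rad/s; BW = Δω/(2π) = 990.4 Hz.

(a) f₀ = 1367 Hz  (b) Q = 1.38  (c) BW = 990.4 Hz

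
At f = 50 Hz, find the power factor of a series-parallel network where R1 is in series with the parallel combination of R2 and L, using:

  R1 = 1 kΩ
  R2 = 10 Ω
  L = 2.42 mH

Step 1 — Angular frequency: ω = 2π·f = 2π·50 = 314.2 rad/s.
Step 2 — Component impedances:
  R1: Z = R = 1000 Ω
  R2: Z = R = 10 Ω
  L: Z = jωL = j·314.2·0.00242 = 0 + j0.7603 Ω
Step 3 — Parallel branch: R2 || L = 1/(1/R2 + 1/L) = 0.05747 + j0.7559 Ω.
Step 4 — Series with R1: Z_total = R1 + (R2 || L) = 1000 + j0.7559 Ω = 1000∠0.0° Ω.
Step 5 — Power factor: PF = cos(φ) = Re(Z)/|Z| = 1000/1000 = 1.
Step 6 — Type: Im(Z) = 0.7559 ⇒ lagging (phase φ = 0.0°).

PF = 1 (lagging, φ = 0.0°)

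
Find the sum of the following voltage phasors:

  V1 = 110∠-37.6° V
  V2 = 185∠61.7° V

Step 1 — Convert each phasor to rectangular form:
  V1 = 110·(cos(-37.6°) + j·sin(-37.6°)) = 87.15 - j67.12 V
  V2 = 185·(cos(61.7°) + j·sin(61.7°)) = 87.71 + j162.9 V
Step 2 — Sum components: V_total = 174.9 + j95.77 V.
Step 3 — Convert to polar: |V_total| = 199.4 V, ∠V_total = 28.7°.

V_total = 199.4∠28.7° V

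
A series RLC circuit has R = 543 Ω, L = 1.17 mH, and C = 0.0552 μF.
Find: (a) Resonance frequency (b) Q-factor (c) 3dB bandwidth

Step 1 — Resonance: ω₀ = 1/√(LC) = 1/√(0.00117·5.52e-08) = 1.244e+05 rad/s.
Step 2 — f₀ = ω₀/(2π) = 1.98e+04 Hz.
Step 3 — Series Q: Q = ω₀L/R = 1.244e+05·0.00117/543 = 0.2681.
Step 4 — Bandwidth: Δω = ω₀/Q = 4.641e+05 rad/s; BW = Δω/(2π) = 7.386e+04 Hz.

(a) f₀ = 1.98e+04 Hz  (b) Q = 0.2681  (c) BW = 7.386e+04 Hz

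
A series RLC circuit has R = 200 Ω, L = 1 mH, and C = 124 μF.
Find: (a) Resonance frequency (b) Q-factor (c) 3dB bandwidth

Step 1 — Resonance condition Im(Z)=0 gives ω₀ = 1/√(LC).
Step 2 — ω₀ = 1/√(0.001·0.000124) = 2840 rad/s.
Step 3 — f₀ = ω₀/(2π) = 452 Hz.
Step 4 — Series Q: Q = ω₀L/R = 2840·0.001/200 = 0.0142.
Step 5 — 3dB bandwidth: Δω = ω₀/Q = 2e+05 rad/s; BW = Δω/(2π) = 3.183e+04 Hz.

(a) f₀ = 452 Hz  (b) Q = 0.0142  (c) BW = 3.183e+04 Hz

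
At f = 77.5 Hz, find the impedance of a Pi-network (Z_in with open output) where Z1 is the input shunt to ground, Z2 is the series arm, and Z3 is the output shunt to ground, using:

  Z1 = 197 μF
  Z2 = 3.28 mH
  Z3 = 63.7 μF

Step 1 — Angular frequency: ω = 2π·f = 2π·77.5 = 486.9 rad/s.
Step 2 — Component impedances:
  Z1: Z = 1/(jωC) = -j/(ω·C) = 0 - j10.42 Ω
  Z2: Z = jωL = j·486.9·0.00328 = 0 + j1.597 Ω
  Z3: Z = 1/(jωC) = -j/(ω·C) = 0 - j32.24 Ω
Step 3 — With open output, the series arm Z2 and the output shunt Z3 appear in series to ground: Z2 + Z3 = 0 - j30.64 Ω.
Step 4 — Parallel with input shunt Z1: Z_in = Z1 || (Z2 + Z3) = 0 - j7.778 Ω = 7.778∠-90.0° Ω.

Z = 0 - j7.778 Ω = 7.778∠-90.0° Ω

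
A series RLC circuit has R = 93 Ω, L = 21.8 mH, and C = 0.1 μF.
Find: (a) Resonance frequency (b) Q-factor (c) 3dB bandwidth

Step 1 — Resonance: ω₀ = 1/√(LC) = 1/√(0.0218·1e-07) = 2.142e+04 rad/s.
Step 2 — f₀ = ω₀/(2π) = 3409 Hz.
Step 3 — Series Q: Q = ω₀L/R = 2.142e+04·0.0218/93 = 5.02.
Step 4 — Bandwidth: Δω = ω₀/Q = 4266 rad/s; BW = Δω/(2π) = 679 Hz.

(a) f₀ = 3409 Hz  (b) Q = 5.02  (c) BW = 679 Hz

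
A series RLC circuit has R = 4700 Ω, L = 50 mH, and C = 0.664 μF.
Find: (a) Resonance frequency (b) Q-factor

Step 1 — Resonance condition Im(Z)=0 gives ω₀ = 1/√(LC).
Step 2 — ω₀ = 1/√(0.05·6.64e-07) = 5488 rad/s.
Step 3 — f₀ = ω₀/(2π) = 873.5 Hz.
Step 4 — Series Q: Q = ω₀L/R = 5488·0.05/4700 = 0.05839.

(a) f₀ = 873.5 Hz  (b) Q = 0.05839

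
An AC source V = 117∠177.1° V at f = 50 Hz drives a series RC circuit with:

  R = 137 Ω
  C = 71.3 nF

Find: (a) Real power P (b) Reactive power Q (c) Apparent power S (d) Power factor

Step 1 — Angular frequency: ω = 2π·f = 2π·50 = 314.2 rad/s.
Step 2 — Component impedances:
  R: Z = R = 137 Ω
  C: Z = 1/(jωC) = -j/(ω·C) = 0 - j4.464e+04 Ω
Step 3 — Series combination: Z_total = R + C = 137 - j4.464e+04 Ω = 4.464e+04∠-89.8° Ω.
Step 4 — Source phasor: V = 117∠177.1° V = -116.9 + j5.919 V.
Step 5 — Current: I = V / Z = -0.0001406 - j0.002617 A = 0.002621∠-93.1° A.
Step 6 — Complex power: S = V·I* = 0.000941 - j0.3066 VA.
Step 7 — Real power: P = Re(S) = 0.000941 W.
Step 8 — Reactive power: Q = Im(S) = -0.3066 VAR.
Step 9 — Apparent power: |S| = 0.3066 VA.
Step 10 — Power factor: PF = P/|S| = 0.003069 (leading).

(a) P = 0.000941 W  (b) Q = -0.3066 VAR  (c) S = 0.3066 VA  (d) PF = 0.003069 (leading)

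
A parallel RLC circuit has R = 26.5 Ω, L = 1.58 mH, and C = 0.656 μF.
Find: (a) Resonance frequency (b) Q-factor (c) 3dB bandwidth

Step 1 — Resonance: ω₀ = 1/√(LC) = 1/√(0.00158·6.56e-07) = 3.106e+04 rad/s.
Step 2 — f₀ = ω₀/(2π) = 4944 Hz.
Step 3 — Parallel Q: Q = R/(ω₀L) = 26.5/(3.106e+04·0.00158) = 0.54.
Step 4 — Bandwidth: Δω = ω₀/Q = 5.752e+04 rad/s; BW = Δω/(2π) = 9155 Hz.

(a) f₀ = 4944 Hz  (b) Q = 0.54  (c) BW = 9155 Hz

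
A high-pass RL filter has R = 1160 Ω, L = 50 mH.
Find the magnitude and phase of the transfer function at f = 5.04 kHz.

Step 1 — Angular frequency: ω = 2π·5040 = 3.167e+04 rad/s.
Step 2 — Transfer function: H(jω) = jωL/(R + jωL).
Step 3 — Numerator jωL = j·1583; denominator R + jωL = 1160 + j1583.
Step 4 — H = 0.6507 + j0.4767.
Step 5 — Magnitude: |H| = 0.8067 (-1.9 dB); phase: φ = 36.2°.

|H| = 0.8067 (-1.9 dB), φ = 36.2°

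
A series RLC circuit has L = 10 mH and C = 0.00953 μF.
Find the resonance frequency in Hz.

Step 1 — Resonance condition Im(Z)=0 gives ω₀ = 1/√(LC).
Step 2 — ω₀ = 1/√(0.01·9.53e-09) = 1.024e+05 rad/s.
Step 3 — f₀ = ω₀/(2π) = 1.63e+04 Hz.

f₀ = 1.63e+04 Hz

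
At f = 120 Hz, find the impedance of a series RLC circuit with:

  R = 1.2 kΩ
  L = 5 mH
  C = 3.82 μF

Step 1 — Angular frequency: ω = 2π·f = 2π·120 = 754 rad/s.
Step 2 — Component impedances:
  R: Z = R = 1200 Ω
  L: Z = jωL = j·754·0.005 = 0 + j3.77 Ω
  C: Z = 1/(jωC) = -j/(ω·C) = 0 - j347.2 Ω
Step 3 — Series combination: Z_total = R + L + C = 1200 - j343.4 Ω = 1248∠-16.0° Ω.

Z = 1200 - j343.4 Ω = 1248∠-16.0° Ω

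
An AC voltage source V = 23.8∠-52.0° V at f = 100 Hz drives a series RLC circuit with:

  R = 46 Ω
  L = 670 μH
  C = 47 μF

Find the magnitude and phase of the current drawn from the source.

Step 1 — Angular frequency: ω = 2π·f = 2π·100 = 628.3 rad/s.
Step 2 — Component impedances:
  R: Z = R = 46 Ω
  L: Z = jωL = j·628.3·0.00067 = 0 + j0.421 Ω
  C: Z = 1/(jωC) = -j/(ω·C) = 0 - j33.86 Ω
Step 3 — Series combination: Z_total = R + L + C = 46 - j33.44 Ω = 56.87∠-36.0° Ω.
Step 4 — Source phasor: V = 23.8∠-52.0° V = 14.65 - j18.75 V.
Step 5 — Ohm's law: I = V / Z_total = (14.65 - j18.75) / (46 - j33.44) = 0.4023 - j0.1152 A.
Step 6 — Convert to polar: |I| = 0.4185 A, ∠I = -16.0°.

I = 0.4185∠-16.0° A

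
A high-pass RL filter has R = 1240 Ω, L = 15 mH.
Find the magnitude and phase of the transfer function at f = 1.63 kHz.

Step 1 — Angular frequency: ω = 2π·1630 = 1.024e+04 rad/s.
Step 2 — Transfer function: H(jω) = jωL/(R + jωL).
Step 3 — Numerator jωL = j·153.6; denominator R + jωL = 1240 + j153.6.
Step 4 — H = 0.01512 + j0.122.
Step 5 — Magnitude: |H| = 0.123 (-18.2 dB); phase: φ = 82.9°.

|H| = 0.123 (-18.2 dB), φ = 82.9°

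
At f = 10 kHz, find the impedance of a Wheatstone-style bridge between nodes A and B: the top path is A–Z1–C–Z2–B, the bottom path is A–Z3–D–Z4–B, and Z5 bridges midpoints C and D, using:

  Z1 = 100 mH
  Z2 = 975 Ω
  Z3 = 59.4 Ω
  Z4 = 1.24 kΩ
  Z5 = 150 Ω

Step 1 — Angular frequency: ω = 2π·f = 2π·1e+04 = 6.283e+04 rad/s.
Step 2 — Component impedances:
  Z1: Z = jωL = j·6.283e+04·0.1 = 0 + j6283 Ω
  Z2: Z = R = 975 Ω
  Z3: Z = R = 59.4 Ω
  Z4: Z = R = 1240 Ω
  Z5: Z = R = 150 Ω
Step 3 — Bridge requires nodal analysis (the Z5 bridge couples midpoints C and D, so the two paths cannot be reduced to a simple series/parallel combination). Setting node B to ground and injecting 1 A at node A, the 3-node admittance system at A, C, D solves to V_A = Z_AB = 649.2 + j3.03 Ω = 649.2∠0.3° Ω.

Z = 649.2 + j3.03 Ω = 649.2∠0.3° Ω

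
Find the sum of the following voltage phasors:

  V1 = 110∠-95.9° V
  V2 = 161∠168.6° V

Step 1 — Convert each phasor to rectangular form:
  V1 = 110·(cos(-95.9°) + j·sin(-95.9°)) = -11.31 - j109.4 V
  V2 = 161·(cos(168.6°) + j·sin(168.6°)) = -157.8 + j31.82 V
Step 2 — Sum components: V_total = -169.1 - j77.59 V.
Step 3 — Convert to polar: |V_total| = 186.1 V, ∠V_total = -155.4°.

V_total = 186.1∠-155.4° V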